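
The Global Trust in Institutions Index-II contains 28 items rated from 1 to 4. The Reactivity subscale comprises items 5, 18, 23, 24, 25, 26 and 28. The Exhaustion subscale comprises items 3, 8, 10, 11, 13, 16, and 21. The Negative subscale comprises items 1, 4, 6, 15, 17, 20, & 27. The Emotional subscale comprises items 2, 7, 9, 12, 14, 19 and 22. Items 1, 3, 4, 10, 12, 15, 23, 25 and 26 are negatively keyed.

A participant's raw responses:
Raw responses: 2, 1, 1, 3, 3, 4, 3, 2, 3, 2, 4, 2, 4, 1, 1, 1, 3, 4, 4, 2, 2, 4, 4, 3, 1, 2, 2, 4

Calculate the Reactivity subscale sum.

22

Reactivity items: 5, 18, 23, 24, 25, 26, 28.
Of these, items 23, 25 and 26 are negatively keyed; on a 1–4 scale, reversed = 5 − raw.
  item 5: 3
  item 18: 4
  item 23: 5 − 4 = 1
  item 24: 3
  item 25: 5 − 1 = 4
  item 26: 5 − 2 = 3
  item 28: 4
Sum = 3 + 4 + 1 + 3 + 4 + 3 + 4 = 22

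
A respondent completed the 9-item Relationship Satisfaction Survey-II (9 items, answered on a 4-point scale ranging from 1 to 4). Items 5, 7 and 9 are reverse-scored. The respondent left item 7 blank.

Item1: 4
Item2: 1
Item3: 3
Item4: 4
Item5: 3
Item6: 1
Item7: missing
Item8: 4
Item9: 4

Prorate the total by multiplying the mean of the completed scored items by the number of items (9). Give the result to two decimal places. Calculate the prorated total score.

Reverse-coded (on a 1–4 scale, reversed = 5 − raw):
  item 5: 5 − 3 = 2
  item 9: 5 − 4 = 1
Completed scored items (8 of 9): 4, 1, 3, 4, 2, 1, 4, 1; sum = 20.
Person mean = 20 / 8 ≈ 2.5000
Prorated total = (20 / 8) × 9 = 22.50 (to 2 dp)

22.50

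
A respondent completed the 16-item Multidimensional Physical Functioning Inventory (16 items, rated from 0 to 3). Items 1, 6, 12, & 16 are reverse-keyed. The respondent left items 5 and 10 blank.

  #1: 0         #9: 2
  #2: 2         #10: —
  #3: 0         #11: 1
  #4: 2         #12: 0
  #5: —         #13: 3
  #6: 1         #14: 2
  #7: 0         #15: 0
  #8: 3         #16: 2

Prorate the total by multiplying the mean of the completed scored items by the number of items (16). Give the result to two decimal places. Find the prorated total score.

27.43

Reverse-coded (on a 0–3 scale, reversed = 3 − raw):
  item 1: 3 − 0 = 3
  item 6: 3 − 1 = 2
  item 12: 3 − 0 = 3
  item 16: 3 − 2 = 1
Completed scored items (14 of 16): 3, 2, 0, 2, 2, 0, 3, 2, 1, 3, 3, 2, 0, 1; sum = 24.
Person mean = 24 / 14 ≈ 1.7143
Prorated total = (24 / 14) × 16 = 27.43 (to 2 dp)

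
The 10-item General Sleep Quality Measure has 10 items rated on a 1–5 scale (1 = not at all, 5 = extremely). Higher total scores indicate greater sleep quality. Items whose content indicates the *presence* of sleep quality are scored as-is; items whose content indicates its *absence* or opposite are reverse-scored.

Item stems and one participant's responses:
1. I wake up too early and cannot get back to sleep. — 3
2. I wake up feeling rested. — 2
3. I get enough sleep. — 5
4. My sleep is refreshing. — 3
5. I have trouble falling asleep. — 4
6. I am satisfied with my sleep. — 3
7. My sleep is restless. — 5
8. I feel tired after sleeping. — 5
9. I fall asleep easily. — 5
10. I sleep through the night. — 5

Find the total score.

Items 1, 5, 7, 8 describe the absence/opposite of sleep quality → reverse-score.
reverse-coded value = 6 − response.
  item 1: 6 − 3 = 3
  item 2: 2
  item 3: 5
  item 4: 3
  item 5: 6 − 4 = 2
  item 6: 3
  item 7: 6 − 5 = 1
  item 8: 6 − 5 = 1
  item 9: 5
  item 10: 5
Total = 3 + 2 + 5 + 3 + 2 + 3 + 1 + 1 + 5 + 5 = 30

30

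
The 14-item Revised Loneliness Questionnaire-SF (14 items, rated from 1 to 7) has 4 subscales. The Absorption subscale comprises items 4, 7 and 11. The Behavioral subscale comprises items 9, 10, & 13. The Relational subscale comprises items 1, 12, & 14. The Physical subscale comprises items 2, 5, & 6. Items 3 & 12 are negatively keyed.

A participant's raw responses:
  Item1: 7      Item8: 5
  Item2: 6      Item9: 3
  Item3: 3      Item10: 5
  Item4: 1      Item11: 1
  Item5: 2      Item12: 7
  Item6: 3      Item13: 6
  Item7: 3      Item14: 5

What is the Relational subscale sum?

Relational items: 1, 12, 14.
Of these, item 12 is negatively keyed; reversed = (1+7) − raw = 8 − raw.
  item 1: 7
  item 12: 8 − 7 = 1
  item 14: 5
Sum = 7 + 1 + 5 = 13

13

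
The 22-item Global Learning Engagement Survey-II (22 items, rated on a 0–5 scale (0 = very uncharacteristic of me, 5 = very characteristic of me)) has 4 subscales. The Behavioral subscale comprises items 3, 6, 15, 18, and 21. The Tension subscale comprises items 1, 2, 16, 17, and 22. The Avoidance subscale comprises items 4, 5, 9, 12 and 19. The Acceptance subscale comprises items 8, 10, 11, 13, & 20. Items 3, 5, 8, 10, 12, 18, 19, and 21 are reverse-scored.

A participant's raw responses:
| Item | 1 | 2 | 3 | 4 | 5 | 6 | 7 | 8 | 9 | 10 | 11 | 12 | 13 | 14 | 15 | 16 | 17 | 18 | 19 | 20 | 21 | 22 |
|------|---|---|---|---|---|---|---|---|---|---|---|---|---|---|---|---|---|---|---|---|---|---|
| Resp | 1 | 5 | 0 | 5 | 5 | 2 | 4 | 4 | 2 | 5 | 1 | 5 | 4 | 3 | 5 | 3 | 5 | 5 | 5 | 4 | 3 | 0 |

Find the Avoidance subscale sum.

Avoidance items: 4, 5, 9, 12, 19.
Of these, items 5, 12, & 19 are reverse-scored; reversed = (0+5) − raw = 5 − raw.
  item 4: 5
  item 5: 5 − 5 = 0
  item 9: 2
  item 12: 5 − 5 = 0
  item 19: 5 − 5 = 0
Sum = 5 + 0 + 2 + 0 + 0 = 7

7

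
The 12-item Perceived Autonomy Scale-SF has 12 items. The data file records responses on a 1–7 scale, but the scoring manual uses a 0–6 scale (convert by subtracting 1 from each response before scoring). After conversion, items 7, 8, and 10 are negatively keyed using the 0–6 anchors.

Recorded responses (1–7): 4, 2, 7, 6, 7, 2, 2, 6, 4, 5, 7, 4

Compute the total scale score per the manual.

Convert to 0–6: 3, 1, 6, 5, 6, 1, 1, 5, 3, 4, 6, 3
Reverse-coded (reverse-coded value = 6 − response):
  item 7: 6 − 1 = 5
  item 8: 6 − 5 = 1
  item 10: 6 − 4 = 2
Scored: 3, 1, 6, 5, 6, 1, 5, 1, 3, 2, 6, 3
Total = 42

42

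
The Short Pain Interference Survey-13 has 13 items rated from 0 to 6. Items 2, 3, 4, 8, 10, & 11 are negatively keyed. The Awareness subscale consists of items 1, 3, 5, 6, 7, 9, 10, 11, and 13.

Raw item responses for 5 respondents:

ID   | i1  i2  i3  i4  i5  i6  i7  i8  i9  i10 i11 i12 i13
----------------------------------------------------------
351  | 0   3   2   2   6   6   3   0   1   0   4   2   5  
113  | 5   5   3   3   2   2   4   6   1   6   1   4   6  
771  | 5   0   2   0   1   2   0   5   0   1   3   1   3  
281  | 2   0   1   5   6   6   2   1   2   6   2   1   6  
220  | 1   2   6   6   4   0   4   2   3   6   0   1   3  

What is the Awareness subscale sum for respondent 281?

Respondent 281 raw: 2, 0, 1, 5, 6, 6, 2, 1, 2, 6, 2, 1, 6.
Awareness items: 1, 3, 5, 6, 7, 9, 10, 11, 13.
Reverse-coded (reversed = (0+6) − raw = 6 − raw):
  item 1: 2
  item 3: 6 − 1 = 5
  item 5: 6
  item 6: 6
  item 7: 2
  item 9: 2
  item 10: 6 − 6 = 0
  item 11: 6 − 2 = 4
  item 13: 6
Sum = 2 + 5 + 6 + 6 + 2 + 2 + 0 + 4 + 6 = 33

33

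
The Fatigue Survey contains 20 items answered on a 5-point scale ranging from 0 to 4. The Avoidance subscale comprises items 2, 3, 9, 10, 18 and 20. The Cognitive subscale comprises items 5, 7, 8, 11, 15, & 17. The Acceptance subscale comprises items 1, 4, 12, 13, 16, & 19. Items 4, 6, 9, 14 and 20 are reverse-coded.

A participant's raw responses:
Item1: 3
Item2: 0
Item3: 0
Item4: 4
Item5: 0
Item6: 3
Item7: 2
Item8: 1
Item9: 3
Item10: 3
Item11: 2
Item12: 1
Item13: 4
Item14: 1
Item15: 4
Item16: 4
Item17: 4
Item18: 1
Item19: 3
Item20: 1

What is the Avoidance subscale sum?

8

Avoidance items: 2, 3, 9, 10, 18, 20.
Of these, items 9 and 20 are reverse-coded; reversed = (0+4) − raw = 4 − raw.
  item 2: 0
  item 3: 0
  item 9: 4 − 3 = 1
  item 10: 3
  item 18: 1
  item 20: 4 − 1 = 3
Sum = 0 + 0 + 1 + 3 + 1 + 3 = 8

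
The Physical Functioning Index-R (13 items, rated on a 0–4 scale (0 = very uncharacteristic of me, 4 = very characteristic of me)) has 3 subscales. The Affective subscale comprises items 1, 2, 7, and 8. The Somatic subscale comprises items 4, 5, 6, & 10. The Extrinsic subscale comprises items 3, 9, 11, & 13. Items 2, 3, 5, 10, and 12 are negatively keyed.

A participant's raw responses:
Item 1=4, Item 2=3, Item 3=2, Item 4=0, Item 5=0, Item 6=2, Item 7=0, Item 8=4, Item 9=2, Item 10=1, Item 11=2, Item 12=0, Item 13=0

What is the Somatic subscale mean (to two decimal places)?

2.25

Somatic items: 4, 5, 6, 10.
Of these, items 5 and 10 are negatively keyed; on a 0–4 scale, reversed = 4 − raw.
  item 4: 0
  item 5: 4 − 0 = 4
  item 6: 2
  item 10: 4 − 1 = 3
Sum = 0 + 4 + 2 + 3 = 9
Mean = 9 / 4 = 2.25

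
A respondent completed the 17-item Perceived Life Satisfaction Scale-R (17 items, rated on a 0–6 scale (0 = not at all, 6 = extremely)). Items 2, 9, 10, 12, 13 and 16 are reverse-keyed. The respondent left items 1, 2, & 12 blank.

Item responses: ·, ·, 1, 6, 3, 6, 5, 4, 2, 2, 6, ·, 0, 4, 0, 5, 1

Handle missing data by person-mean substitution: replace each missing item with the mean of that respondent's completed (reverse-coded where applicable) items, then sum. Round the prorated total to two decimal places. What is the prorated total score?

Reverse-coded (reverse-coded value = 6 − response):
  item 9: 6 − 2 = 4
  item 10: 6 − 2 = 4
  item 13: 6 − 0 = 6
  item 16: 6 − 5 = 1
Completed scored items (14 of 17): 1, 6, 3, 6, 5, 4, 4, 4, 6, 6, 4, 0, 1, 1; sum = 51.
Person mean = 51 / 14 ≈ 3.6429
Prorated total = (51 / 14) × 17 = 61.93 (to 2 dp)

61.93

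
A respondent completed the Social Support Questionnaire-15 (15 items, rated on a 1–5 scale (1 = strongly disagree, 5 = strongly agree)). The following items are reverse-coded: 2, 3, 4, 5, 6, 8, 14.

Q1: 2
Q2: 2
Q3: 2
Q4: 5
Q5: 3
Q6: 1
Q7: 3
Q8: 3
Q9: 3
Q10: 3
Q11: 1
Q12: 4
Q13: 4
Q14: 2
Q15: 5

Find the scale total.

49

Raw sum = 43. Reverse-coded items: 2, 3, 4, 5, 6, 8, 14; their raw sum = 18.
Each reversal replaces raw with 6 − raw, changing the total by 6 − 2·raw per item.
Total = 43 + 7·6 − 2·18 = 43 + 42 − 36 = 49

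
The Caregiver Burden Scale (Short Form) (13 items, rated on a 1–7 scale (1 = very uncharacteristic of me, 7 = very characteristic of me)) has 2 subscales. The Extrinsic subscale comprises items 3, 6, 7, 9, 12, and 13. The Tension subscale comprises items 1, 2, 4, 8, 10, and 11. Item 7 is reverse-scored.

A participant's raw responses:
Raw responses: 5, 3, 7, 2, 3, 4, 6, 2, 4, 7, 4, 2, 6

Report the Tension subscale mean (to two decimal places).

3.83

Tension items: 1, 2, 4, 8, 10, 11.
  item 1: 5
  item 2: 3
  item 4: 2
  item 8: 2
  item 10: 7
  item 11: 4
Sum = 5 + 3 + 2 + 2 + 7 + 4 = 23
Mean = 23 / 6 = 3.83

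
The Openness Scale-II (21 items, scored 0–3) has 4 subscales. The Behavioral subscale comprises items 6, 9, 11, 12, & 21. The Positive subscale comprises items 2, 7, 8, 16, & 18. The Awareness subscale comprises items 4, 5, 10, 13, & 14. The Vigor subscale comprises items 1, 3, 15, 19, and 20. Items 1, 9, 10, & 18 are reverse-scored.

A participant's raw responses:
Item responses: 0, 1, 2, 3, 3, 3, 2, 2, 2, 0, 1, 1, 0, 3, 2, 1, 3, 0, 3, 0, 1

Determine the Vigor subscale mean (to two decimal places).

Vigor items: 1, 3, 15, 19, 20.
Of these, item 1 is reverse-scored; reversed = (0+3) − raw = 3 − raw.
  item 1: 3 − 0 = 3
  item 3: 2
  item 15: 2
  item 19: 3
  item 20: 0
Sum = 3 + 2 + 2 + 3 + 0 = 10
Mean = 10 / 5 = 2.00

2.00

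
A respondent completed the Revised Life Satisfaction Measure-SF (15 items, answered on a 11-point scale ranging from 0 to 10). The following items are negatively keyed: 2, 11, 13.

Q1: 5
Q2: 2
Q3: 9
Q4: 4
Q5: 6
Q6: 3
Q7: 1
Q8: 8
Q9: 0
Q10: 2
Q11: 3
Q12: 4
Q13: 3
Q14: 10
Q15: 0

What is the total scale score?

Reversing items 2, 11 and 13 with 10 − raw:
Total = 5 + (10−2) + 9 + 4 + 6 + 3 + 1 + 8 + 0 + 2 + (10−3) + 4 + (10−3) + 10 + 0
      = 5 + 8 + 9 + 4 + 6 + 3 + 1 + 8 + 0 + 2 + 7 + 4 + 7 + 10 + 0 = 74

74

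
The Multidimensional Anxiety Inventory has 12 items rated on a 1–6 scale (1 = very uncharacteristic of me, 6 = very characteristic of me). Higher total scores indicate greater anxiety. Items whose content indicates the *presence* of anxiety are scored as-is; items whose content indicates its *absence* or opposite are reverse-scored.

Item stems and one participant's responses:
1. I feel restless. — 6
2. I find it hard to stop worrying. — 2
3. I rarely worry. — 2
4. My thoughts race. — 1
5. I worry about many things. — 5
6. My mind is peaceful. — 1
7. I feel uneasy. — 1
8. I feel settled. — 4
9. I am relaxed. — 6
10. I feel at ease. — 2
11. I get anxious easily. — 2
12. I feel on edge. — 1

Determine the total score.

Items 3, 6, 8, 9, 10 describe the absence/opposite of anxiety → reverse-score.
reversed = (1+6) − raw = 7 − raw.
  item 1: 6
  item 2: 2
  item 3: 7 − 2 = 5
  item 4: 1
  item 5: 5
  item 6: 7 − 1 = 6
  item 7: 1
  item 8: 7 − 4 = 3
  item 9: 7 − 6 = 1
  item 10: 7 − 2 = 5
  item 11: 2
  item 12: 1
Total = 6 + 2 + 5 + 1 + 5 + 6 + 1 + 3 + 1 + 5 + 2 + 1 = 38

38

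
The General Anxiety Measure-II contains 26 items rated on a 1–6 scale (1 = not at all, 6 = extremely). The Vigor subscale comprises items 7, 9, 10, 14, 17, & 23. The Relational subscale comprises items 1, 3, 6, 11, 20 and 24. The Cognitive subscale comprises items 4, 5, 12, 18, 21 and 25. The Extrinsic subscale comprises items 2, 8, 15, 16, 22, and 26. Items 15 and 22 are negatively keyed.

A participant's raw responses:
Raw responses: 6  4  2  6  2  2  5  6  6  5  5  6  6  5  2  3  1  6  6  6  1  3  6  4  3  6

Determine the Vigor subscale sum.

28

Vigor items: 7, 9, 10, 14, 17, 23.
  item 7: 5
  item 9: 6
  item 10: 5
  item 14: 5
  item 17: 1
  item 23: 6
Sum = 5 + 6 + 5 + 5 + 1 + 6 = 28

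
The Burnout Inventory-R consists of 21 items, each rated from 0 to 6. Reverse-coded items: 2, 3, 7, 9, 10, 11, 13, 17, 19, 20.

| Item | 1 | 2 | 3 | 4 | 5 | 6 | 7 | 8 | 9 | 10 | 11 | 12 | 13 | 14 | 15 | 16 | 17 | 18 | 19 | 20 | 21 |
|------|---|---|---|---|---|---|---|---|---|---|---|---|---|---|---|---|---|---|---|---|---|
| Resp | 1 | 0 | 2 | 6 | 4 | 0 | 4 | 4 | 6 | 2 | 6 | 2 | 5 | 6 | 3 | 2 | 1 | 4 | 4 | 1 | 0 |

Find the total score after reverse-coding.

Reverse-coded items use 6 − raw:
  item 2: 6 − 0 = 6
  item 3: 6 − 2 = 4
  item 7: 6 − 4 = 2
  item 9: 6 − 6 = 0
  item 10: 6 − 2 = 4
  item 11: 6 − 6 = 0
  item 13: 6 − 5 = 1
  item 17: 6 − 1 = 5
  item 19: 6 − 4 = 2
  item 20: 6 − 1 = 5
Scored responses: 1, 6, 4, 6, 4, 0, 2, 4, 0, 4, 0, 2, 1, 6, 3, 2, 5, 4, 2, 5, 0
Total = 1 + 6 + 4 + 6 + 4 + 0 + 2 + 4 + 0 + 4 + 0 + 2 + 1 + 6 + 3 + 2 + 5 + 4 + 2 + 5 + 0 = 61

61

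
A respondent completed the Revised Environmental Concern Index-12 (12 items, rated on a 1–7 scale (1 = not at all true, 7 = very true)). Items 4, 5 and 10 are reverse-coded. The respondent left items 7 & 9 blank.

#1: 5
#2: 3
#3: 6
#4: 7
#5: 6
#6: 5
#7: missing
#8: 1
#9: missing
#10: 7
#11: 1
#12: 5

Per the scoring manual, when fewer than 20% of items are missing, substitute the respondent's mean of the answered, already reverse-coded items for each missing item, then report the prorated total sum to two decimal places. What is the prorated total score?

Reverse-coded (reversed = (1+7) − raw = 8 − raw):
  item 4: 8 − 7 = 1
  item 5: 8 − 6 = 2
  item 10: 8 − 7 = 1
Completed scored items (10 of 12): 5, 3, 6, 1, 2, 5, 1, 1, 1, 5; sum = 30.
Person mean = 30 / 10 ≈ 3.0000
Prorated total = (30 / 10) × 12 = 36.00 (to 2 dp)

36.00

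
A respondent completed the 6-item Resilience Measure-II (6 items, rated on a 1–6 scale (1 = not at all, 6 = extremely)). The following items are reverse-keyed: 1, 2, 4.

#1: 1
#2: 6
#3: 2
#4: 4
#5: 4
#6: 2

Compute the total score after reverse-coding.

18

Raw sum = 19. Reverse-keyed items: 1, 2, 4; their raw sum = 11.
Each reversal replaces raw with 7 − raw, changing the total by 7 − 2·raw per item.
Total = 19 + 3·7 − 2·11 = 19 + 21 − 22 = 18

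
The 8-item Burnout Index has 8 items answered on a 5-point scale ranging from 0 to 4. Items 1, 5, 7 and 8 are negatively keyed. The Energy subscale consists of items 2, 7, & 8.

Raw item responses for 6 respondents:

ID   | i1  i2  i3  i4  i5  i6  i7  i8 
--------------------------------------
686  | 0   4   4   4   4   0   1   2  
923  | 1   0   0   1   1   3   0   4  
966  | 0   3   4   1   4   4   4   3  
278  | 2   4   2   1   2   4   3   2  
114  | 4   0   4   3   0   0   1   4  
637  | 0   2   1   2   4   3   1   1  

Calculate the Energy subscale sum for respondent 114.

3

Respondent 114 raw: 4, 0, 4, 3, 0, 0, 1, 4.
Energy items: 2, 7, 8.
Reverse-coded (on a 0–4 scale, reversed = 4 − raw):
  item 2: 0
  item 7: 4 − 1 = 3
  item 8: 4 − 4 = 0
Sum = 0 + 3 + 0 = 3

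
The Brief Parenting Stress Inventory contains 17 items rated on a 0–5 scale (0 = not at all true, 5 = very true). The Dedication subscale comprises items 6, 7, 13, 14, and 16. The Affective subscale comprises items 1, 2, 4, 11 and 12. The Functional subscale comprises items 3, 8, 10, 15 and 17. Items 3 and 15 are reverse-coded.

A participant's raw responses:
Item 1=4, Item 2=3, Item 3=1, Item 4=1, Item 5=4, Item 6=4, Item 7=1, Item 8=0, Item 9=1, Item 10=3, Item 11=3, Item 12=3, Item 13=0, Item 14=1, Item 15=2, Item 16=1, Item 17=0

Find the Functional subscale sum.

Functional items: 3, 8, 10, 15, 17.
Of these, items 3 and 15 are reverse-coded; on a 0–5 scale, reversed = 5 − raw.
  item 3: 5 − 1 = 4
  item 8: 0
  item 10: 3
  item 15: 5 − 2 = 3
  item 17: 0
Sum = 4 + 0 + 3 + 3 + 0 = 10

10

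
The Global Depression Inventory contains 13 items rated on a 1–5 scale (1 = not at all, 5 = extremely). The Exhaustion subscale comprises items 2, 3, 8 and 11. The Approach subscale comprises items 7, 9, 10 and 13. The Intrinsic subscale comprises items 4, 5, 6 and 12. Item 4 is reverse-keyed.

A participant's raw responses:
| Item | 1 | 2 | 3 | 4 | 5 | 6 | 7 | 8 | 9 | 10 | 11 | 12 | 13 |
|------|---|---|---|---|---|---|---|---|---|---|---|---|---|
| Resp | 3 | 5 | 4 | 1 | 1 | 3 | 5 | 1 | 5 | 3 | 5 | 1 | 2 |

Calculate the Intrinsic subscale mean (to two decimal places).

Intrinsic items: 4, 5, 6, 12.
Of these, item 4 is reverse-keyed; on a 1–5 scale, reversed = 6 − raw.
  item 4: 6 − 1 = 5
  item 5: 1
  item 6: 3
  item 12: 1
Sum = 5 + 1 + 3 + 1 = 10
Mean = 10 / 4 = 2.50

2.50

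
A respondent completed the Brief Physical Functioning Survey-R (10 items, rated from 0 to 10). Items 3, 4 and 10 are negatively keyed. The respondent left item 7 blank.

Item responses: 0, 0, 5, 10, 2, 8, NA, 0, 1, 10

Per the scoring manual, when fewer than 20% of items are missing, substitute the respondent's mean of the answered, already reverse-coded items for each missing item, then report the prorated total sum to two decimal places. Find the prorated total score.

Reverse-coded (reversed = (0+10) − raw = 10 − raw):
  item 3: 10 − 5 = 5
  item 4: 10 − 10 = 0
  item 10: 10 − 10 = 0
Completed scored items (9 of 10): 0, 0, 5, 0, 2, 8, 0, 1, 0; sum = 16.
Person mean = 16 / 9 ≈ 1.7778
Prorated total = (16 / 9) × 10 = 17.78 (to 2 dp)

17.78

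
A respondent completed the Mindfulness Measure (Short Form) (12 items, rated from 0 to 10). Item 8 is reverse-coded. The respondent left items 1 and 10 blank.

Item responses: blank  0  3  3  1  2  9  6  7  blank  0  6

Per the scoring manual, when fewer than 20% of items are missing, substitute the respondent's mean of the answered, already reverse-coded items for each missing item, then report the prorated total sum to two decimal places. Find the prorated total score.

Reverse-coded (reversed = (0+10) − raw = 10 − raw):
  item 8: 10 − 6 = 4
Completed scored items (10 of 12): 0, 3, 3, 1, 2, 9, 4, 7, 0, 6; sum = 35.
Person mean = 35 / 10 ≈ 3.5000
Prorated total = (35 / 10) × 12 = 42.00 (to 2 dp)

42.00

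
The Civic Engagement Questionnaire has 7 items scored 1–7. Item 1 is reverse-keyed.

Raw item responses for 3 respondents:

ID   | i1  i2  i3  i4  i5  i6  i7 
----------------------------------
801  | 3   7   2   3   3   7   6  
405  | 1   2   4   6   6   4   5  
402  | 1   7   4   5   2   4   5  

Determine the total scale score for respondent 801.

33

Respondent 801 raw: 3, 7, 2, 3, 3, 7, 6.
Reverse-coded (on a 1–7 scale, reversed = 8 − raw):
  item 1: 8 − 3 = 5
  item 2: 7
  item 3: 2
  item 4: 3
  item 5: 3
  item 6: 7
  item 7: 6
Sum = 5 + 7 + 2 + 3 + 3 + 7 + 6 = 33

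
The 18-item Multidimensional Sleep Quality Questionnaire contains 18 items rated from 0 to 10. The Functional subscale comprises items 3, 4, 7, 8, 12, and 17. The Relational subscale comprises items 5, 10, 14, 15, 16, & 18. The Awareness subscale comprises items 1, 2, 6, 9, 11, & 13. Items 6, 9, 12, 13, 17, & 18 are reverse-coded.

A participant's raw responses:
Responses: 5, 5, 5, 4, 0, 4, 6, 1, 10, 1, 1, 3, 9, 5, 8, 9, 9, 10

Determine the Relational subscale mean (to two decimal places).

3.83

Relational items: 5, 10, 14, 15, 16, 18.
Of these, item 18 is reverse-coded; on a 0–10 scale, reversed = 10 − raw.
  item 5: 0
  item 10: 1
  item 14: 5
  item 15: 8
  item 16: 9
  item 18: 10 − 10 = 0
Sum = 0 + 1 + 5 + 8 + 9 + 0 = 23
Mean = 23 / 6 = 3.83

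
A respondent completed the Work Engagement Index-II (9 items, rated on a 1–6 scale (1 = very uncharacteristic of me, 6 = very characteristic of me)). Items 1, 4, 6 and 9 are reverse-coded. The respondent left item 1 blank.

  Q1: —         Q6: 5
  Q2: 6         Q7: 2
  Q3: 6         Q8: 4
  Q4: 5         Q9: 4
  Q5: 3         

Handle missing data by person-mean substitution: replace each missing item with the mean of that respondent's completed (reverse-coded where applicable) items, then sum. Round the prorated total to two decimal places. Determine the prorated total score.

31.50

Reverse-coded (reverse-coded value = 7 − response):
  item 4: 7 − 5 = 2
  item 6: 7 − 5 = 2
  item 9: 7 − 4 = 3
Completed scored items (8 of 9): 6, 6, 2, 3, 2, 2, 4, 3; sum = 28.
Person mean = 28 / 8 ≈ 3.5000
Prorated total = (28 / 8) × 9 = 31.50 (to 2 dp)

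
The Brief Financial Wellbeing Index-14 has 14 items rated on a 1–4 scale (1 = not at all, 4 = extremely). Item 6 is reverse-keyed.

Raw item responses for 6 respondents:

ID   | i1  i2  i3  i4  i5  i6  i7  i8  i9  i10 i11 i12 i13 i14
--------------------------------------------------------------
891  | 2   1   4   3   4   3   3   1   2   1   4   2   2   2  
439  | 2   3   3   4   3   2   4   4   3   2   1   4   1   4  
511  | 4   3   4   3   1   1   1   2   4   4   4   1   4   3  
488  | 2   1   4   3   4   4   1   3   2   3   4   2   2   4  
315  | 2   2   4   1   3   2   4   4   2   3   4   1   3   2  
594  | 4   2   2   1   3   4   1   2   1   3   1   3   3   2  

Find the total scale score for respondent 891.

33

Respondent 891 raw: 2, 1, 4, 3, 4, 3, 3, 1, 2, 1, 4, 2, 2, 2.
Reverse-coded (reverse-coded value = 5 − response):
  item 1: 2
  item 2: 1
  item 3: 4
  item 4: 3
  item 5: 4
  item 6: 5 − 3 = 2
  item 7: 3
  item 8: 1
  item 9: 2
  item 10: 1
  item 11: 4
  item 12: 2
  item 13: 2
  item 14: 2
Sum = 2 + 1 + 4 + 3 + 4 + 2 + 3 + 1 + 2 + 1 + 4 + 2 + 2 + 2 = 33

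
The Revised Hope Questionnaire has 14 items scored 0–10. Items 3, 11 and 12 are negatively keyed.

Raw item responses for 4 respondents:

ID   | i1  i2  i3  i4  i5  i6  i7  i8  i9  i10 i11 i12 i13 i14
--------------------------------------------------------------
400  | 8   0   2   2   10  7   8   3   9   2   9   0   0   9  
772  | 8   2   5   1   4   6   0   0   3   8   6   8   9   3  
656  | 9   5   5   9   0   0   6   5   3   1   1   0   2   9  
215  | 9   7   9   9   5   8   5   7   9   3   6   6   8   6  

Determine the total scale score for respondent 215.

85

Respondent 215 raw: 9, 7, 9, 9, 5, 8, 5, 7, 9, 3, 6, 6, 8, 6.
Reverse-coded (reverse-coded value = 10 − response):
  item 1: 9
  item 2: 7
  item 3: 10 − 9 = 1
  item 4: 9
  item 5: 5
  item 6: 8
  item 7: 5
  item 8: 7
  item 9: 9
  item 10: 3
  item 11: 10 − 6 = 4
  item 12: 10 − 6 = 4
  item 13: 8
  item 14: 6
Sum = 9 + 7 + 1 + 9 + 5 + 8 + 5 + 7 + 9 + 3 + 4 + 4 + 8 + 6 = 85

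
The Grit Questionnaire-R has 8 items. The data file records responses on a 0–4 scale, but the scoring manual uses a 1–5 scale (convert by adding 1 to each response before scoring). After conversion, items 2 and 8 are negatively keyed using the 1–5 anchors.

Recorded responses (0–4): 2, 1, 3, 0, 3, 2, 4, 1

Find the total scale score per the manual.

Convert to 1–5: 3, 2, 4, 1, 4, 3, 5, 2
Reverse-coded (reversed = (1+5) − raw = 6 − raw):
  item 2: 6 − 2 = 4
  item 8: 6 − 2 = 4
Scored: 3, 4, 4, 1, 4, 3, 5, 4
Total = 28

28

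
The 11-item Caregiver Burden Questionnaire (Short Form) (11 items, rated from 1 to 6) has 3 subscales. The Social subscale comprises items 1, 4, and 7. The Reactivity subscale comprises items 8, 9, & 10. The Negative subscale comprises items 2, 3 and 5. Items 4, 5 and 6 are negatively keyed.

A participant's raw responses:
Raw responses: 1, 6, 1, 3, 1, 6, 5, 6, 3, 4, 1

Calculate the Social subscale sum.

Social items: 1, 4, 7.
Of these, item 4 is negatively keyed; on a 1–6 scale, reversed = 7 − raw.
  item 1: 1
  item 4: 7 − 3 = 4
  item 7: 5
Sum = 1 + 4 + 5 = 10

10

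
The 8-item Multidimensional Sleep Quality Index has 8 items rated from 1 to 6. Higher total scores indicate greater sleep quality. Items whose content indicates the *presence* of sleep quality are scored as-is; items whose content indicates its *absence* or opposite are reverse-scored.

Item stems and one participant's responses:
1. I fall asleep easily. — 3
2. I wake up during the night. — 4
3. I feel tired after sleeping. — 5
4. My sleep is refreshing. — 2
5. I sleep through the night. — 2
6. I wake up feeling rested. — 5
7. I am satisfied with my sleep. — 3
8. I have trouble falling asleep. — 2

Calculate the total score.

Items 2, 3, 8 describe the absence/opposite of sleep quality → reverse-score.
on a 1–6 scale, reversed = 7 − raw.
  item 1: 3
  item 2: 7 − 4 = 3
  item 3: 7 − 5 = 2
  item 4: 2
  item 5: 2
  item 6: 5
  item 7: 3
  item 8: 7 − 2 = 5
Total = 3 + 3 + 2 + 2 + 2 + 5 + 3 + 5 = 25

25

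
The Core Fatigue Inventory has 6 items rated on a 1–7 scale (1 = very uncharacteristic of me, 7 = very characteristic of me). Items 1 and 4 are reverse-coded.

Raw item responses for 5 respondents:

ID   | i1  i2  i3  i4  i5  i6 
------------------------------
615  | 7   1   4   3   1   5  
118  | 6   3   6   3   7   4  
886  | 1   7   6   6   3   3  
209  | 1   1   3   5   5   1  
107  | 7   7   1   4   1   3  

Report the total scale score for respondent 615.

Respondent 615 raw: 7, 1, 4, 3, 1, 5.
Reverse-coded (on a 1–7 scale, reversed = 8 − raw):
  item 1: 8 − 7 = 1
  item 2: 1
  item 3: 4
  item 4: 8 − 3 = 5
  item 5: 1
  item 6: 5
Sum = 1 + 1 + 4 + 5 + 1 + 5 = 17

17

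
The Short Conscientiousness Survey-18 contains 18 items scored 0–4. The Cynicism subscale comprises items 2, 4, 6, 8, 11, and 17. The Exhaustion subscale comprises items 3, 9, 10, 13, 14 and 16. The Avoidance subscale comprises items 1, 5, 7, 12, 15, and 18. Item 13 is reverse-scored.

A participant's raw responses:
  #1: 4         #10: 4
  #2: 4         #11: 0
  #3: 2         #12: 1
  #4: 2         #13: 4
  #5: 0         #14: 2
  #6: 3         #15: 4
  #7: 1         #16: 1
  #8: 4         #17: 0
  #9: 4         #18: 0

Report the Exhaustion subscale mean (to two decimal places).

Exhaustion items: 3, 9, 10, 13, 14, 16.
Of these, item 13 is reverse-scored; reversed = (0+4) − raw = 4 − raw.
  item 3: 2
  item 9: 4
  item 10: 4
  item 13: 4 − 4 = 0
  item 14: 2
  item 16: 1
Sum = 2 + 4 + 4 + 0 + 2 + 1 = 13
Mean = 13 / 6 = 2.17

2.17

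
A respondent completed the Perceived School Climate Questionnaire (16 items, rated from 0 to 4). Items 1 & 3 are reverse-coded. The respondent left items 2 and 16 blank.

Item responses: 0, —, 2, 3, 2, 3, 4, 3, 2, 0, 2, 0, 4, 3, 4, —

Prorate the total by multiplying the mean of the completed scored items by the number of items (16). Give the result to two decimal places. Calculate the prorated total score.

Reverse-coded (reversed = (0+4) − raw = 4 − raw):
  item 1: 4 − 0 = 4
  item 3: 4 − 2 = 2
Completed scored items (14 of 16): 4, 2, 3, 2, 3, 4, 3, 2, 0, 2, 0, 4, 3, 4; sum = 36.
Person mean = 36 / 14 ≈ 2.5714
Prorated total = (36 / 14) × 16 = 41.14 (to 2 dp)

41.14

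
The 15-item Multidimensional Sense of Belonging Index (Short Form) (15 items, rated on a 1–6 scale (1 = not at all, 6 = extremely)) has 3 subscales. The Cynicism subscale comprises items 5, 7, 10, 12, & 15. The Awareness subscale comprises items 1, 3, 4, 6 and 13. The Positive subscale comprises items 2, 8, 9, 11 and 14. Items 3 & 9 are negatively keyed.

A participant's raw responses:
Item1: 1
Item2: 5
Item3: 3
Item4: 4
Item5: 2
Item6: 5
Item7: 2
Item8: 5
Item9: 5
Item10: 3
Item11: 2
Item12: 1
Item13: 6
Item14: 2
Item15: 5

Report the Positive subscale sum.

16

Positive items: 2, 8, 9, 11, 14.
Of these, item 9 is negatively keyed; reverse-coded value = 7 − response.
  item 2: 5
  item 8: 5
  item 9: 7 − 5 = 2
  item 11: 2
  item 14: 2
Sum = 5 + 5 + 2 + 2 + 2 = 16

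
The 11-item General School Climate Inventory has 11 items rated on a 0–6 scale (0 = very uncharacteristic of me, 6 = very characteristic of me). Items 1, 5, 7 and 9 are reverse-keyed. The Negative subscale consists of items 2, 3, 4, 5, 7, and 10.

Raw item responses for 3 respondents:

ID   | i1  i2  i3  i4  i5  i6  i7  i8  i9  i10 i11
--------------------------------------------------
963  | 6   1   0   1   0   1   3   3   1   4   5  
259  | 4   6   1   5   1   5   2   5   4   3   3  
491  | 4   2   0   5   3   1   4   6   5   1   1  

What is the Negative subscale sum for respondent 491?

Respondent 491 raw: 4, 2, 0, 5, 3, 1, 4, 6, 5, 1, 1.
Negative items: 2, 3, 4, 5, 7, 10.
Reverse-coded (reversed = (0+6) − raw = 6 − raw):
  item 2: 2
  item 3: 0
  item 4: 5
  item 5: 6 − 3 = 3
  item 7: 6 − 4 = 2
  item 10: 1
Sum = 2 + 0 + 5 + 3 + 2 + 1 = 13

13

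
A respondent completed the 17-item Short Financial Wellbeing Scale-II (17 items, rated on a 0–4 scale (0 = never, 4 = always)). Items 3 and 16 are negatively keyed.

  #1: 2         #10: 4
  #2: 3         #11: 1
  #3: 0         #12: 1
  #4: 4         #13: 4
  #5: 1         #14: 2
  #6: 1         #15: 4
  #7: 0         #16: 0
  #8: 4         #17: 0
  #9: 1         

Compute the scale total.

40

Raw sum = 32. Negatively keyed items: 3, 16; their raw sum = 0.
Each reversal replaces raw with 4 − raw, changing the total by 4 − 2·raw per item.
Total = 32 + 2·4 − 2·0 = 32 + 8 − 0 = 40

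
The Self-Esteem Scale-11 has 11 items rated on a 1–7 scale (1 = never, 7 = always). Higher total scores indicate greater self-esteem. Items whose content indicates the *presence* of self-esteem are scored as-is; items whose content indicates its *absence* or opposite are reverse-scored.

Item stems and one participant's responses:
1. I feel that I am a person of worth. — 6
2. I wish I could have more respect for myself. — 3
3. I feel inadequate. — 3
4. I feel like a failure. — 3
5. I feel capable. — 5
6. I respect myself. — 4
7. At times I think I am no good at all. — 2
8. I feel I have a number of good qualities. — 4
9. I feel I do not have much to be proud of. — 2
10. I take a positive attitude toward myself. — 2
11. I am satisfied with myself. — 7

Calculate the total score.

Items 2, 3, 4, 7, 9 describe the absence/opposite of self-esteem → reverse-score.
reverse-coded value = 8 − response.
  item 1: 6
  item 2: 8 − 3 = 5
  item 3: 8 − 3 = 5
  item 4: 8 − 3 = 5
  item 5: 5
  item 6: 4
  item 7: 8 − 2 = 6
  item 8: 4
  item 9: 8 − 2 = 6
  item 10: 2
  item 11: 7
Total = 6 + 5 + 5 + 5 + 5 + 4 + 6 + 4 + 6 + 2 + 7 = 55

55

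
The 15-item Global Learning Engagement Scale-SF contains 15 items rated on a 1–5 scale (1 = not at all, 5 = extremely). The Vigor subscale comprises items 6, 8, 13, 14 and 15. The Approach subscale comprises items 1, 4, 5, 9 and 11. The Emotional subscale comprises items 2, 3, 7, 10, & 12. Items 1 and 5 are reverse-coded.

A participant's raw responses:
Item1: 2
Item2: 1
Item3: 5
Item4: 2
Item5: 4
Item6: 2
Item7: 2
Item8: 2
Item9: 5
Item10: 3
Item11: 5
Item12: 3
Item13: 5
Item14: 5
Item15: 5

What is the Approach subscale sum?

18

Approach items: 1, 4, 5, 9, 11.
Of these, items 1 & 5 are reverse-coded; reverse-coded value = 6 − response.
  item 1: 6 − 2 = 4
  item 4: 2
  item 5: 6 − 4 = 2
  item 9: 5
  item 11: 5
Sum = 4 + 2 + 2 + 5 + 5 = 18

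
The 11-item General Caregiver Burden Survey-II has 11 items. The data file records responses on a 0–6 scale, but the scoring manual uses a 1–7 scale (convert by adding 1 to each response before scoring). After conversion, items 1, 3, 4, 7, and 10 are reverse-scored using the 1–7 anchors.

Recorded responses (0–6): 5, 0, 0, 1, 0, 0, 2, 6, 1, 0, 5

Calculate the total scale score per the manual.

45

Convert to 1–7: 6, 1, 1, 2, 1, 1, 3, 7, 2, 1, 6
Reverse-coded (reverse-coded value = 8 − response):
  item 1: 8 − 6 = 2
  item 3: 8 − 1 = 7
  item 4: 8 − 2 = 6
  item 7: 8 − 3 = 5
  item 10: 8 − 1 = 7
Scored: 2, 1, 7, 6, 1, 1, 5, 7, 2, 7, 6
Total = 45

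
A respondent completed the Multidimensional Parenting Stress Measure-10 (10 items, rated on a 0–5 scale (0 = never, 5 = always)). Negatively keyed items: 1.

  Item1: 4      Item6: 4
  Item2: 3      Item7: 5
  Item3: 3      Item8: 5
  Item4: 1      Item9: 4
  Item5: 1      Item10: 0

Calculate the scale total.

Reverse-coded items (on a 0–5 scale, reversed = 5 − raw):
  item 1: 5 − 4 = 1
After reverse-coding: 1, 3, 3, 1, 1, 4, 5, 5, 4, 0
Total = 1 + 3 + 3 + 1 + 1 + 4 + 5 + 5 + 4 + 0 = 27

27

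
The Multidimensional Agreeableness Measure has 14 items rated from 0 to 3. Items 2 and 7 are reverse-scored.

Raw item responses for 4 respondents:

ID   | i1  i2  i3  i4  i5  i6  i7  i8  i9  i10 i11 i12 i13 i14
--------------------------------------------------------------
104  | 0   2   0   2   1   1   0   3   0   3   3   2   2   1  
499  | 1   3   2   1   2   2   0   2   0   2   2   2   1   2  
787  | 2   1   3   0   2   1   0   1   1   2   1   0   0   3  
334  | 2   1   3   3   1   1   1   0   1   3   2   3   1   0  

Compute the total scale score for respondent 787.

21

Respondent 787 raw: 2, 1, 3, 0, 2, 1, 0, 1, 1, 2, 1, 0, 0, 3.
Reverse-coded (on a 0–3 scale, reversed = 3 − raw):
  item 1: 2
  item 2: 3 − 1 = 2
  item 3: 3
  item 4: 0
  item 5: 2
  item 6: 1
  item 7: 3 − 0 = 3
  item 8: 1
  item 9: 1
  item 10: 2
  item 11: 1
  item 12: 0
  item 13: 0
  item 14: 3
Sum = 2 + 2 + 3 + 0 + 2 + 1 + 3 + 1 + 1 + 2 + 1 + 0 + 0 + 3 = 21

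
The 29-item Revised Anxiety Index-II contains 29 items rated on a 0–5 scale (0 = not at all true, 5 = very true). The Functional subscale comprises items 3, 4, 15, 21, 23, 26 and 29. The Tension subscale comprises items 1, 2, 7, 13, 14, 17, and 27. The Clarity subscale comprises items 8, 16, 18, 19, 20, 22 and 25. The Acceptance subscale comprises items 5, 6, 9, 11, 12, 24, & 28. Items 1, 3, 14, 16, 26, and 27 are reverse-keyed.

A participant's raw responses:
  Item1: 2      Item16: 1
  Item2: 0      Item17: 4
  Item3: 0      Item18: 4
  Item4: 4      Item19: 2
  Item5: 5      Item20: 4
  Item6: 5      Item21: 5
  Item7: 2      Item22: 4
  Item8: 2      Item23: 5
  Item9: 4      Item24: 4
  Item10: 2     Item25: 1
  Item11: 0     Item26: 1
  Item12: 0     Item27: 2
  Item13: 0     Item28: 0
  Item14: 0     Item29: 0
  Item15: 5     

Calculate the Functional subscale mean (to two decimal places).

Functional items: 3, 4, 15, 21, 23, 26, 29.
Of these, items 3 and 26 are reverse-keyed; on a 0–5 scale, reversed = 5 − raw.
  item 3: 5 − 0 = 5
  item 4: 4
  item 15: 5
  item 21: 5
  item 23: 5
  item 26: 5 − 1 = 4
  item 29: 0
Sum = 5 + 4 + 5 + 5 + 5 + 4 + 0 = 28
Mean = 28 / 7 = 4.00

4.00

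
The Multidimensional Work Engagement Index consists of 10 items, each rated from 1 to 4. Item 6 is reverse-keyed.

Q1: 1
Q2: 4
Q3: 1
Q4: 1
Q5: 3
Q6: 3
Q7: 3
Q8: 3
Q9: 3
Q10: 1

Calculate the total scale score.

Reverse-keyed items use 5 − raw:
  item 6: 5 − 3 = 2
Scored items: 1, 4, 1, 1, 3, 2, 3, 3, 3, 1
Total = 1 + 4 + 1 + 1 + 3 + 2 + 3 + 3 + 3 + 1 = 22

22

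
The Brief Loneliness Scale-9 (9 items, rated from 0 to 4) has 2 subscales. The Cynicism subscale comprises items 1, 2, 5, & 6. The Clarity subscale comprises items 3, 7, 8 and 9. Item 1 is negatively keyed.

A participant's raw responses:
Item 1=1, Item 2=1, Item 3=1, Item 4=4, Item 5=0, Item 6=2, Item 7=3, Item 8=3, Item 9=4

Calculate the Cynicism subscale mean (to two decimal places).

Cynicism items: 1, 2, 5, 6.
Of these, item 1 is negatively keyed; on a 0–4 scale, reversed = 4 − raw.
  item 1: 4 − 1 = 3
  item 2: 1
  item 5: 0
  item 6: 2
Sum = 3 + 1 + 0 + 2 = 6
Mean = 6 / 4 = 1.50

1.50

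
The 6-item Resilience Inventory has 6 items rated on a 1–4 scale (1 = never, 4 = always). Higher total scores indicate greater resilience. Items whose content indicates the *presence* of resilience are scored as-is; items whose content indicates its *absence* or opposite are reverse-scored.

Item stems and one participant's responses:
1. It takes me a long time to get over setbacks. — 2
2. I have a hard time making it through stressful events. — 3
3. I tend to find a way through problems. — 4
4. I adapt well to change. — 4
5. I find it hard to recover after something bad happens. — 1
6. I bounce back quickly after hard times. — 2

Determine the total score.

Items 1, 2, 5 describe the absence/opposite of resilience → reverse-score.
reversed = (1+4) − raw = 5 − raw.
  item 1: 5 − 2 = 3
  item 2: 5 − 3 = 2
  item 3: 4
  item 4: 4
  item 5: 5 − 1 = 4
  item 6: 2
Total = 3 + 2 + 4 + 4 + 4 + 2 = 19

19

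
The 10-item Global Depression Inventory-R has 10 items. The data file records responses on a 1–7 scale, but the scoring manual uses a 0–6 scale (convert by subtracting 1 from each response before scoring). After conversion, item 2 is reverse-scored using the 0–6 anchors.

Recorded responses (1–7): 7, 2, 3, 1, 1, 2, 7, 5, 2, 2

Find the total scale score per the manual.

26

Convert to 0–6: 6, 1, 2, 0, 0, 1, 6, 4, 1, 1
Reverse-coded (on a 0–6 scale, reversed = 6 − raw):
  item 2: 6 − 1 = 5
Scored: 6, 5, 2, 0, 0, 1, 6, 4, 1, 1
Total = 26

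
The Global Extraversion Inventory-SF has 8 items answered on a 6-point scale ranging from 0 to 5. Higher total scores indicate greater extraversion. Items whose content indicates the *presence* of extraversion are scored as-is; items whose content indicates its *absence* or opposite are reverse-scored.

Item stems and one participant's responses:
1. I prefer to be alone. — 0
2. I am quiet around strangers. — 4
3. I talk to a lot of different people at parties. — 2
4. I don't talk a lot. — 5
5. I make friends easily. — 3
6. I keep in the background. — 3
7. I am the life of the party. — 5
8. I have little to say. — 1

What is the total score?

22

Items 1, 2, 4, 6, 8 describe the absence/opposite of extraversion → reverse-score.
on a 0–5 scale, reversed = 5 − raw.
  item 1: 5 − 0 = 5
  item 2: 5 − 4 = 1
  item 3: 2
  item 4: 5 − 5 = 0
  item 5: 3
  item 6: 5 − 3 = 2
  item 7: 5
  item 8: 5 − 1 = 4
Total = 5 + 1 + 2 + 0 + 3 + 2 + 5 + 4 = 22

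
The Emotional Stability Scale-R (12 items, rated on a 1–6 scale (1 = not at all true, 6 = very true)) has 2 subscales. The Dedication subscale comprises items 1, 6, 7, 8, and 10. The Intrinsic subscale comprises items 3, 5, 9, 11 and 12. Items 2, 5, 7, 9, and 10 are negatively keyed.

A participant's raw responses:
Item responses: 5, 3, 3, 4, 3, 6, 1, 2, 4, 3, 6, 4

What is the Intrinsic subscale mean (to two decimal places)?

Intrinsic items: 3, 5, 9, 11, 12.
Of these, items 5 & 9 are negatively keyed; reverse-coded value = 7 − response.
  item 3: 3
  item 5: 7 − 3 = 4
  item 9: 7 − 4 = 3
  item 11: 6
  item 12: 4
Sum = 3 + 4 + 3 + 6 + 4 = 20
Mean = 20 / 5 = 4.00

4.00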